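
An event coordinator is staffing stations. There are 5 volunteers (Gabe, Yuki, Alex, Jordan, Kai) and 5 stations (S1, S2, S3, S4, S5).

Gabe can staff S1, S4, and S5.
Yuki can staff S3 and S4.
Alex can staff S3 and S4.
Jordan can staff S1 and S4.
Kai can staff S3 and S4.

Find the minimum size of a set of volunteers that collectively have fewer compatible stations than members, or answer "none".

3

Take S = {Yuki, Alex, Kai}. Its neighbourhood is {S3, S4}, so |N(S)| = 2 < |S| = 3.
Every subset of size less than 3 has at least as many neighbours as members, so 3 is the minimum.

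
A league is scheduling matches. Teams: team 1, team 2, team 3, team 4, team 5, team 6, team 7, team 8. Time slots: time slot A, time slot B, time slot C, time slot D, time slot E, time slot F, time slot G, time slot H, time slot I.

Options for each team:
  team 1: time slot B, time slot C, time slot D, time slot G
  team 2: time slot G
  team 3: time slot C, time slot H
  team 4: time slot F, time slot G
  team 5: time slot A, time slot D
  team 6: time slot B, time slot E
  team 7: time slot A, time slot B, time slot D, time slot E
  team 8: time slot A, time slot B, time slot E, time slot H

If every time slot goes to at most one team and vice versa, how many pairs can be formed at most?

One maximum matching: team 1–time slot B, team 2–time slot G, team 3–time slot C, team 4–time slot F, team 5–time slot A, team 6–time slot E, team 7–time slot D, team 8–time slot H.
This saturates every team, so 8 is the maximum.

8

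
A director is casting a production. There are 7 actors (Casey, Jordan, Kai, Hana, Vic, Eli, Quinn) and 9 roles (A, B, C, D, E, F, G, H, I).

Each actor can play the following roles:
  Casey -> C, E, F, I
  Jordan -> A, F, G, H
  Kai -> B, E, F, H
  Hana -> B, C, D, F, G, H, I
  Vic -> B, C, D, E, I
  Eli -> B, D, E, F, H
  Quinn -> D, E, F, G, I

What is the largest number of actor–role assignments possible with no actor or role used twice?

7

A valid assignment of size 7: Casey-C, Jordan-A, Kai-B, Hana-H, Vic-E, Eli-F, Quinn-G.
All 7 actors are matched, so no larger matching exists.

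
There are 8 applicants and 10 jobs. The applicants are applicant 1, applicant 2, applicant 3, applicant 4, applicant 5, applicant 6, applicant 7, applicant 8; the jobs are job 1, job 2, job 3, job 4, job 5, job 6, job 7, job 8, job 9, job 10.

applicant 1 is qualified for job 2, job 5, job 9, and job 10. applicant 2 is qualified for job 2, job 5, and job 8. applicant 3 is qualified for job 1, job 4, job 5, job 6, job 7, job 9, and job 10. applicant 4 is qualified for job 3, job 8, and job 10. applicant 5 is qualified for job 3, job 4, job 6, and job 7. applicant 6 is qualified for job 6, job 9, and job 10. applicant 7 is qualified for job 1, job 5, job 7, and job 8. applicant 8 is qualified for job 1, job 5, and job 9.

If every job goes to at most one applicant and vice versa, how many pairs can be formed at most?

For example, pair applicant 1-job 10, applicant 2-job 2, applicant 3-job 5, applicant 4-job 8, applicant 5-job 3, applicant 6-job 6, applicant 7-job 1, applicant 8-job 9.
This saturates every applicant, so 8 is the maximum.

8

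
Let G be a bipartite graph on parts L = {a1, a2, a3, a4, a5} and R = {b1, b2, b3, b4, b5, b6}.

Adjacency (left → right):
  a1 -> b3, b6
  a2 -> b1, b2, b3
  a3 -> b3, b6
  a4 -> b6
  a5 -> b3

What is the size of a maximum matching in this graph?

One maximum matching: a1→b6, a2→b2, a3→b3.
The set {a1, a3, a4, a5} has only 2 neighbours ({b3, b6}), so by Hall's theorem at most 3 of the 5 left vertices can be matched.

3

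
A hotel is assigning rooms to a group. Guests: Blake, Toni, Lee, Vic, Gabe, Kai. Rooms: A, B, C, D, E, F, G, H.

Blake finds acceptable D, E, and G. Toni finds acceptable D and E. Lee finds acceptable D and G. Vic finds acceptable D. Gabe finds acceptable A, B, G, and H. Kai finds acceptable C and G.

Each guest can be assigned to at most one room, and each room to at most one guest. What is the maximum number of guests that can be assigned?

For example, pair Blake-D, Toni-E, Lee-G, Gabe-B, Kai-C.
The set {Blake, Toni, Lee, Vic} has only 3 neighbours ({D, E, G}), so by Hall's theorem at most 5 of the 6 guests can be matched.

5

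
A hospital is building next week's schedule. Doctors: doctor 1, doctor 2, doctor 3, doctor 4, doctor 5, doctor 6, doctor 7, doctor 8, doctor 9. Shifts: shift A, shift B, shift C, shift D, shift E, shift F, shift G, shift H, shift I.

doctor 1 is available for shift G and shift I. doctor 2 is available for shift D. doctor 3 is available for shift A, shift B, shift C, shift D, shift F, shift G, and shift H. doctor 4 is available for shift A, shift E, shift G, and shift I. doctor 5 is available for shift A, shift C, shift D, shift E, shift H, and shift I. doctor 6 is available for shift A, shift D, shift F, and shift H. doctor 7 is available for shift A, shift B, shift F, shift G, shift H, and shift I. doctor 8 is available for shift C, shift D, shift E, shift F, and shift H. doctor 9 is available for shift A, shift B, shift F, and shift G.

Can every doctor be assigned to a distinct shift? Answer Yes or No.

For example, pair doctor 1-shift I, doctor 2-shift D, doctor 3-shift A, doctor 4-shift E, doctor 5-shift H, doctor 6-shift F, doctor 7-shift B, doctor 8-shift C, doctor 9-shift G.
All 9 doctors are covered.

Yes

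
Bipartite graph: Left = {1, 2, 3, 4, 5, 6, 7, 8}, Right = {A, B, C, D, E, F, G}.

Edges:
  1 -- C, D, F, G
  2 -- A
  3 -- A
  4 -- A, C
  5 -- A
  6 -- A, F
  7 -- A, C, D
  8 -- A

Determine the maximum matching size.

One maximum matching: 1-G, 2-A, 4-C, 6-F, 7-D.
The set {2, 3, 5, 8} has only 1 neighbour ({A}), so by Hall's theorem at most 5 of the 8 left vertices can be matched.

5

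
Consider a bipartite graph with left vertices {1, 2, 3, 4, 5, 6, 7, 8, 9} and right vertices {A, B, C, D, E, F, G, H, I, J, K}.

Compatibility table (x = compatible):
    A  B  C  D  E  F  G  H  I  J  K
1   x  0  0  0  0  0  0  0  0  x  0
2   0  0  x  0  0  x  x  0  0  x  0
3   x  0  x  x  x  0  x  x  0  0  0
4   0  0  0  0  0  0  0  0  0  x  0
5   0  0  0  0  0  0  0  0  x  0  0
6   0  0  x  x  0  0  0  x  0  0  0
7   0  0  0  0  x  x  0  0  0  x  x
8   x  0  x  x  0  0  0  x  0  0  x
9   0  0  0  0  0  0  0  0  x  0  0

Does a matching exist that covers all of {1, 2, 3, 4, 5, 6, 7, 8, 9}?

The set {5, 9} has only 1 neighbour ({I}), so by Hall's theorem at most 8 of the 9 left vertices can be matched.
Hence no matching covers every left vertex.

No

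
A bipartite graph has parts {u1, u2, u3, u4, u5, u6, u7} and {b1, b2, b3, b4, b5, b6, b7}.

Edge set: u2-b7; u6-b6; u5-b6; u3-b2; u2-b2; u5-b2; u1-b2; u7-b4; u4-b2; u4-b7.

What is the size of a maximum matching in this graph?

4

One maximum matching: u1→b2, u2→b7, u5→b6, u7→b4.
The set {u1, u2, u3, u4, u5, u6} has only 3 neighbours ({b2, b6, b7}), so by Hall's theorem at most 4 of the 7 left vertices can be matched.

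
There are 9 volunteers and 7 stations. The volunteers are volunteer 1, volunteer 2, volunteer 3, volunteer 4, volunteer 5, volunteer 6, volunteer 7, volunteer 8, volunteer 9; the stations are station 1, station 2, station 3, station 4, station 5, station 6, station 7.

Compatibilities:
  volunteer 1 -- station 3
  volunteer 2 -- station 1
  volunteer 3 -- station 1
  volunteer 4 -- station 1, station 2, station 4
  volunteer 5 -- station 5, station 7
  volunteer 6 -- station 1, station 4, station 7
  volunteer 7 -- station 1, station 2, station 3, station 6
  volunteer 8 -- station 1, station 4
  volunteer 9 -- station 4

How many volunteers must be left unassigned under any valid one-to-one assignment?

2

For example, pair volunteer 1-station 3, volunteer 2-station 1, volunteer 4-station 2, volunteer 5-station 5, volunteer 6-station 7, volunteer 7-station 6, volunteer 8-station 4.
The set {volunteer 2, volunteer 3, volunteer 8, volunteer 9} has only 2 neighbours ({station 1, station 4}), so by Hall's theorem at most 7 of the 9 volunteers can be matched.
That matches 7 of the 9, leaving 2 unmatched; no matching can do better.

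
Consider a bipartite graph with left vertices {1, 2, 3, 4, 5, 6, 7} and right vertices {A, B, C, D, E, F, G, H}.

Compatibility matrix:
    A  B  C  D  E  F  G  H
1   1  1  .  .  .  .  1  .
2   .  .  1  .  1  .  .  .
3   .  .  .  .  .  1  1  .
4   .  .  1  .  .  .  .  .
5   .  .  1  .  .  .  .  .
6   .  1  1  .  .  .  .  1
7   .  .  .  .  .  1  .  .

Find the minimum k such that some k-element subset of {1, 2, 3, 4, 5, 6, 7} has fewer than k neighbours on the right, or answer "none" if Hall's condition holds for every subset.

2

Take S = {4, 5}. Its neighbourhood is {C}, so |N(S)| = 1 < |S| = 2.
No single vertex violates Hall's condition since each has at least one neighbour, so 2 is the minimum.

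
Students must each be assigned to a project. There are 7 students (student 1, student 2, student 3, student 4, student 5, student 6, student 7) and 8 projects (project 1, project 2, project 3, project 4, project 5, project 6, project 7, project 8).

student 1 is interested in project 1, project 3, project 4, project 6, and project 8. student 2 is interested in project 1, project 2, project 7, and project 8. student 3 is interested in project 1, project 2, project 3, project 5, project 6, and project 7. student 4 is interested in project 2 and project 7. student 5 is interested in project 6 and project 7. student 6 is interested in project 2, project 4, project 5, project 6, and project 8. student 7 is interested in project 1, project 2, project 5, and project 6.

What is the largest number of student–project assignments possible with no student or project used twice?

One maximum matching: student 1→project 6, student 2→project 8, student 3→project 3, student 4→project 2, student 5→project 7, student 6→project 4, student 7→project 1.
This saturates every student, so 7 is the maximum.

7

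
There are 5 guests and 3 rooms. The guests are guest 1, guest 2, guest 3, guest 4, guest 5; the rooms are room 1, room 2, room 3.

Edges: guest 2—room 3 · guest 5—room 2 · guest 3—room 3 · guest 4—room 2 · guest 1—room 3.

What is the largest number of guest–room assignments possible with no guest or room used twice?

One maximum matching: guest 1–room 3, guest 4–room 2.
The set {guest 1, guest 2, guest 3, guest 4, guest 5} has only 2 neighbours ({room 2, room 3}), so by Hall's theorem at most 2 of the 5 guests can be matched.

2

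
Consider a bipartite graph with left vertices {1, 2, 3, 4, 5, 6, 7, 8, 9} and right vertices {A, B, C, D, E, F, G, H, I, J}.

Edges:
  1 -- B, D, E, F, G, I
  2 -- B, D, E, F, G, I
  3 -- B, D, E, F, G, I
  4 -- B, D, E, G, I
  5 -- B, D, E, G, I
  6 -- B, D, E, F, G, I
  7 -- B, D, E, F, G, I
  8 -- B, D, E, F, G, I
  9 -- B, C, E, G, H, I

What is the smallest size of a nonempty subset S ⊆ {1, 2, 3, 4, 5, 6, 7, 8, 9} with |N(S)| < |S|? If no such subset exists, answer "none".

7

Take S = {1, 2, 3, 4, 5, 6, 7}. Its neighbourhood is {B, D, E, F, G, I}, so |N(S)| = 6 < |S| = 7.
Every subset of size less than 7 has at least as many neighbours as members, so 7 is the minimum.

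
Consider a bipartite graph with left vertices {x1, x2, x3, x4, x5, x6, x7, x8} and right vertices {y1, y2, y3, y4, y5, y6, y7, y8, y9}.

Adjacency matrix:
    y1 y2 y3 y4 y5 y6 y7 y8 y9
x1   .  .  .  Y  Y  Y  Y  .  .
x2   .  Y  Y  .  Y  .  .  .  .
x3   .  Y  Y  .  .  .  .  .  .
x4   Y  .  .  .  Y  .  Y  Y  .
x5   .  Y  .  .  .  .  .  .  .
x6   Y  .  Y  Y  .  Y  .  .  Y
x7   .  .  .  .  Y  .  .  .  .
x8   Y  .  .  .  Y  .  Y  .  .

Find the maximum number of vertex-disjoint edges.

For example, pair x1-y4, x2-y5, x3-y3, x4-y7, x5-y2, x6-y6, x8-y1.
The set {x2, x3, x5, x7} has only 3 neighbours ({y2, y3, y5}), so by Hall's theorem at most 7 of the 8 left vertices can be matched.

7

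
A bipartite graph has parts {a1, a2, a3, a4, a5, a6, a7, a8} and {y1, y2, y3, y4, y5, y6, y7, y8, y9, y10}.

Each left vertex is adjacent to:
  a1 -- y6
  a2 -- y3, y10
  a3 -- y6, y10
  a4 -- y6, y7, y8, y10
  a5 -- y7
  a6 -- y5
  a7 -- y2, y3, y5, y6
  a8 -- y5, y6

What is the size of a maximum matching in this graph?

For example, pair a1→y6, a2→y3, a3→y10, a4→y8, a5→y7, a6→y5, a7→y2.
The set {a1, a6, a8} has only 2 neighbours ({y5, y6}), so by Hall's theorem at most 7 of the 8 left vertices can be matched.

7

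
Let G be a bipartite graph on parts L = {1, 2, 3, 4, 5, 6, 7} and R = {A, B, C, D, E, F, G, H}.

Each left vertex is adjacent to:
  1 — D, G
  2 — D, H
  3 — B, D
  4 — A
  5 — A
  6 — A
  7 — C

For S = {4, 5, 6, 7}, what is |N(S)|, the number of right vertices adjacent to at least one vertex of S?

The union of neighbours of {4, 5, 6, 7} is {A, C}, which has 2 elements.
Since |N(S)| = 2 < |S| = 4, Hall's condition fails for this subset.

2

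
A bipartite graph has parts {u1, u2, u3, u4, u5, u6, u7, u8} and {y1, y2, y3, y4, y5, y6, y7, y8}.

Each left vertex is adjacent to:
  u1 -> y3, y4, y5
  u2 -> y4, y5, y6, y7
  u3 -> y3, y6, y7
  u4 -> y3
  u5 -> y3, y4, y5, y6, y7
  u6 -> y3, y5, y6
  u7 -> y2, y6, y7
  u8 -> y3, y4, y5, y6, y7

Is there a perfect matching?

No

The set {u1, u2, u3, u4, u5, u6, u8} has only 5 neighbours ({y3, y4, y5, y6, y7}), so by Hall's theorem at most 6 of the 8 left vertices can be matched.
Hence no matching covers every left vertex.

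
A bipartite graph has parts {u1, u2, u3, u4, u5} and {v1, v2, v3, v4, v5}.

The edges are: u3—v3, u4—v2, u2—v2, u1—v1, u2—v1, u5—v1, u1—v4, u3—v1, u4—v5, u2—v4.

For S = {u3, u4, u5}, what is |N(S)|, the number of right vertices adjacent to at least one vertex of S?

4

The union of neighbours of {u3, u4, u5} is {v1, v2, v3, v5}, which has 4 elements.
Since |N(S)| = 4 ≥ |S| = 3, Hall's condition holds for this subset.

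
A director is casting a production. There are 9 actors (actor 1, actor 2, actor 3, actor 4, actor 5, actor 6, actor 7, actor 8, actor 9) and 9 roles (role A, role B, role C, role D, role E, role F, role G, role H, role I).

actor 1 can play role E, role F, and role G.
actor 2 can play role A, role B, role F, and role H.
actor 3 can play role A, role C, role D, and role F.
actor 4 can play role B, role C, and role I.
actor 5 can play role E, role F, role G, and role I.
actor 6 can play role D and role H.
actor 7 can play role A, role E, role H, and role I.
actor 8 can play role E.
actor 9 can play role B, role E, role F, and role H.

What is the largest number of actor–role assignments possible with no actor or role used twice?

One maximum matching: actor 1→role G, actor 2→role B, actor 3→role F, actor 4→role C, actor 5→role I, actor 6→role D, actor 7→role A, actor 8→role E, actor 9→role H.
All 9 actors are matched, so no larger matching exists.

9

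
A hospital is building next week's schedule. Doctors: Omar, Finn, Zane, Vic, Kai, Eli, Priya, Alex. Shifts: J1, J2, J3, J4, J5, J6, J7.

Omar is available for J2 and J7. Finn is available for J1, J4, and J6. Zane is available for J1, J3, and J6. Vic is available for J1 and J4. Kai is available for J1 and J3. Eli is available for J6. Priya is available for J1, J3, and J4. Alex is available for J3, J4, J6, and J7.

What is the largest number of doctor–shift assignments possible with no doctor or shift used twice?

6

A valid assignment of size 6: Omar-J2, Finn-J1, Zane-J6, Vic-J4, Kai-J3, Alex-J7.
The set {Finn, Zane, Vic, Kai, Eli, Priya} has only 4 neighbours ({J1, J3, J4, J6}), so by Hall's theorem at most 6 of the 8 doctors can be matched.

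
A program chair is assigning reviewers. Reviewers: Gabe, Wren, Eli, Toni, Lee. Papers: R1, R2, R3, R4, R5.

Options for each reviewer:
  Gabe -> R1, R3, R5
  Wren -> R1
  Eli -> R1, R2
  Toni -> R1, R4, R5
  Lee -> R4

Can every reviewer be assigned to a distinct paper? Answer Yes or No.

One maximum matching: Gabe-R3, Wren-R1, Eli-R2, Toni-R5, Lee-R4.
All 5 reviewers are covered.

Yes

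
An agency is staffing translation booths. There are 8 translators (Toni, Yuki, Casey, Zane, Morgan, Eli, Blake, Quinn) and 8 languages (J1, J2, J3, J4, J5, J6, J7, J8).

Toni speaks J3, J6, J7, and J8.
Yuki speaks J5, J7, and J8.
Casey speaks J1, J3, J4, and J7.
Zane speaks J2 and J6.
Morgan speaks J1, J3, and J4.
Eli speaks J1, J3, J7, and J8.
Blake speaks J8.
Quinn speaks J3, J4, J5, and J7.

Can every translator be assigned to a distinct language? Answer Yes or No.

Yes

A valid assignment of size 8: Toni→J6, Yuki→J5, Casey→J7, Zane→J2, Morgan→J4, Eli→J1, Blake→J8, Quinn→J3.
All 8 translators are covered.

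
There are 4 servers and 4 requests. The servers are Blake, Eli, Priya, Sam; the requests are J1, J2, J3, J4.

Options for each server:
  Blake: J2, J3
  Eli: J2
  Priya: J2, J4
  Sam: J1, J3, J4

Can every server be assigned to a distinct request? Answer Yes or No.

Yes

A valid assignment of size 4: Blake-J3, Eli-J2, Priya-J4, Sam-J1.
All 4 servers are covered.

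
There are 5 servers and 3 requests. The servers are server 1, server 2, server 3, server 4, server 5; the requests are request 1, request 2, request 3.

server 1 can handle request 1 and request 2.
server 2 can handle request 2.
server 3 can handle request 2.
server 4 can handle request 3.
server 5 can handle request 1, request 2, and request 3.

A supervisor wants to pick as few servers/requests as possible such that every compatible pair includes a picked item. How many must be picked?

The 3 edges server 1–request 1, server 2–request 2, server 4–request 3 form a matching, so any vertex cover needs at least 3 vertices (one per matched edge).
Conversely {request 1, request 2, request 3} meets every edge and has exactly 3 vertices, so 3 is optimal.

3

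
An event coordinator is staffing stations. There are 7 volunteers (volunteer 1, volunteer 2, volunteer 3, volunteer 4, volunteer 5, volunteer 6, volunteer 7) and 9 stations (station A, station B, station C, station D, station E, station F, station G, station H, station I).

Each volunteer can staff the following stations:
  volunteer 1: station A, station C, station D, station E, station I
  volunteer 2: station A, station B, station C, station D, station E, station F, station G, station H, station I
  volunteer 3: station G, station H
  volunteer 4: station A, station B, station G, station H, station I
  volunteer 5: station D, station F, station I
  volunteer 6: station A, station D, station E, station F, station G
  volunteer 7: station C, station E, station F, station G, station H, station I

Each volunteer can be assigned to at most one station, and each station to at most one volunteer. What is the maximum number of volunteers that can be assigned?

One maximum matching: volunteer 1-station C, volunteer 2-station B, volunteer 3-station H, volunteer 4-station G, volunteer 5-station D, volunteer 6-station F, volunteer 7-station I.
All 7 volunteers are matched, so no larger matching exists.

7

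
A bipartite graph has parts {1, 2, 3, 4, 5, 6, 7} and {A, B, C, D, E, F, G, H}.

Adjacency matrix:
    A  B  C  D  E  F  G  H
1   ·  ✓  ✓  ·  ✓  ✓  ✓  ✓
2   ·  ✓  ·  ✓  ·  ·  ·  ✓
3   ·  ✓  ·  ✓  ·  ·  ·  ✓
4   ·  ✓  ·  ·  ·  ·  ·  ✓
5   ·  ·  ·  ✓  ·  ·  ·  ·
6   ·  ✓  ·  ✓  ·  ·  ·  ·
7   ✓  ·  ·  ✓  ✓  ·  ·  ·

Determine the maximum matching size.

One maximum matching: 1→G, 2→H, 3→D, 4→B, 7→E.
The set {2, 3, 4, 5, 6} has only 3 neighbours ({B, D, H}), so by Hall's theorem at most 5 of the 7 left vertices can be matched.

5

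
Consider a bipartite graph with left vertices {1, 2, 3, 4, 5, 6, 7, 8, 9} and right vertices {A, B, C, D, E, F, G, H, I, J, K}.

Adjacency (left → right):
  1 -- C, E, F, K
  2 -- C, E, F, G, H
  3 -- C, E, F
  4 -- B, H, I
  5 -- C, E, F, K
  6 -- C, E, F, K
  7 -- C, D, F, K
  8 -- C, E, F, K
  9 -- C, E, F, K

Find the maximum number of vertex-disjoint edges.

7

For example, pair 1–K, 2–G, 3–F, 4–B, 5–C, 6–E, 7–D.
The set {1, 3, 5, 6, 8, 9} has only 4 neighbours ({C, E, F, K}), so by Hall's theorem at most 7 of the 9 left vertices can be matched.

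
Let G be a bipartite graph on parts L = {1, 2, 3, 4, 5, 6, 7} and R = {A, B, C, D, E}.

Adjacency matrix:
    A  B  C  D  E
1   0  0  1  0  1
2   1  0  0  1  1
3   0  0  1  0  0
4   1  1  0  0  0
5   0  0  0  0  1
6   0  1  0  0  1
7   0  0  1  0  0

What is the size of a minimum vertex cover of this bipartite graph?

{2, 4, 6, C, E} is a vertex cover of size 5: every edge has an endpoint in this set.
No smaller cover exists because 1–E, 2–D, 3–C, 4–A, 6–B is a matching of size 5, and a cover must include an endpoint of each of these disjoint edges (König's theorem).

5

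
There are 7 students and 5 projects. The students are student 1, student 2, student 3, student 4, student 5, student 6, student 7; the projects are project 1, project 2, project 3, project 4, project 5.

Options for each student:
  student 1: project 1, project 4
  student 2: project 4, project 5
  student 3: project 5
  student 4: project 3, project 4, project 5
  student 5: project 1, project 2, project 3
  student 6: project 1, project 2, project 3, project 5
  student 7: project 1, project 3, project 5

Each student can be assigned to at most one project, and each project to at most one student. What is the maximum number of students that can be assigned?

For example, pair student 1→project 1, student 2→project 4, student 3→project 5, student 4→project 3, student 5→project 2.
The set {student 1, student 2, student 3, student 4, student 5, student 6, student 7} has only 5 neighbours ({project 1, project 2, project 3, project 4, project 5}), so by Hall's theorem at most 5 of the 7 students can be matched.

5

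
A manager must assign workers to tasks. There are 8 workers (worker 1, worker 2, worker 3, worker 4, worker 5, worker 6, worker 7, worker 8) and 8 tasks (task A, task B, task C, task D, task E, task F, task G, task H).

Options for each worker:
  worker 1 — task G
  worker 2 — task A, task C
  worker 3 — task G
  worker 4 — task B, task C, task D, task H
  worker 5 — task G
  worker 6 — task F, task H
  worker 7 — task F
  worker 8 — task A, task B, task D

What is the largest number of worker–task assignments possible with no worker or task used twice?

6

A valid assignment of size 6: worker 1→task G, worker 2→task A, worker 4→task B, worker 6→task H, worker 7→task F, worker 8→task D.
The set {worker 1, worker 3, worker 5} has only 1 neighbour ({task G}), so by Hall's theorem at most 6 of the 8 workers can be matched.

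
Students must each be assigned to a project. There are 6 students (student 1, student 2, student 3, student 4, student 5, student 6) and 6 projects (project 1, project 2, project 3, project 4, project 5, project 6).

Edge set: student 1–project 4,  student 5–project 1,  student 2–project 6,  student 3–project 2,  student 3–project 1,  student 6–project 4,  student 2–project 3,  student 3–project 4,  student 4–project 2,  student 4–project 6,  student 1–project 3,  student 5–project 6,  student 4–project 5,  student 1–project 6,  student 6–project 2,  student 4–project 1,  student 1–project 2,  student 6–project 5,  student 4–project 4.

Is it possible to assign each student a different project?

For example, pair student 1→project 2, student 2→project 3, student 3→project 1, student 4→project 5, student 5→project 6, student 6→project 4.
Every student is matched, so this is a perfect matching.

Yes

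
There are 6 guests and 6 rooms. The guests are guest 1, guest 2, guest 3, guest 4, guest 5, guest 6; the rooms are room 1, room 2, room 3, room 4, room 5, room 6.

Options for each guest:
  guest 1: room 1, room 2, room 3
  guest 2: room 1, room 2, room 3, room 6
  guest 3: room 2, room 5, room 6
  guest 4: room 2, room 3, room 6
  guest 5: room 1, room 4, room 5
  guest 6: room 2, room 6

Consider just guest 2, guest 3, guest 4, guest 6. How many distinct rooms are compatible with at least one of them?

5

The union of neighbours of {guest 2, guest 3, guest 4, guest 6} is {room 1, room 2, room 3, room 5, room 6}, which has 5 elements.
Since |N(S)| = 5 ≥ |S| = 4, Hall's condition holds for this subset.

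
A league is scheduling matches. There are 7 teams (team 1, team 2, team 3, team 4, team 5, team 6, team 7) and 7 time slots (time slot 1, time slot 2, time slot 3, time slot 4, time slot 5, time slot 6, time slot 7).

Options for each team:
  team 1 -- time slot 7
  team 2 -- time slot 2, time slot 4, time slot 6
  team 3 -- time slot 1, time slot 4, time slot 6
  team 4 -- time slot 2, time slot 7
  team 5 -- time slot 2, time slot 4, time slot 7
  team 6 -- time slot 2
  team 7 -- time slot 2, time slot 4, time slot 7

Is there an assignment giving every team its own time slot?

The set {team 1, team 4, team 5, team 6, team 7} has only 3 neighbours ({time slot 2, time slot 4, time slot 7}), so by Hall's theorem at most 5 of the 7 teams can be matched.
Hence no matching covers every team.

No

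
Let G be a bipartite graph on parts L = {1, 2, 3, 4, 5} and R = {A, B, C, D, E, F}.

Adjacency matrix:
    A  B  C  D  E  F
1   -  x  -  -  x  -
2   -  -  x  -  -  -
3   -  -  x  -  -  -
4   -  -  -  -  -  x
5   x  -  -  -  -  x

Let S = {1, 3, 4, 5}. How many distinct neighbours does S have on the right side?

The union of neighbours of {1, 3, 4, 5} is {A, B, C, E, F}, which has 5 elements.
Since |N(S)| = 5 ≥ |S| = 4, Hall's condition holds for this subset.

5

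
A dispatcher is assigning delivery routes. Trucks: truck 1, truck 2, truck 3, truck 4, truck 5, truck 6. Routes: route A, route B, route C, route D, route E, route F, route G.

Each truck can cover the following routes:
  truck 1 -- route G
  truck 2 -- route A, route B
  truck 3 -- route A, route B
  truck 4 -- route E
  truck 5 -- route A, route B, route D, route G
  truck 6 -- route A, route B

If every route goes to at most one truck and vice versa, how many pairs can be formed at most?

5

A valid assignment of size 5: truck 1-route G, truck 2-route A, truck 3-route B, truck 4-route E, truck 5-route D.
The set {truck 2, truck 3, truck 6} has only 2 neighbours ({route A, route B}), so by Hall's theorem at most 5 of the 6 trucks can be matched.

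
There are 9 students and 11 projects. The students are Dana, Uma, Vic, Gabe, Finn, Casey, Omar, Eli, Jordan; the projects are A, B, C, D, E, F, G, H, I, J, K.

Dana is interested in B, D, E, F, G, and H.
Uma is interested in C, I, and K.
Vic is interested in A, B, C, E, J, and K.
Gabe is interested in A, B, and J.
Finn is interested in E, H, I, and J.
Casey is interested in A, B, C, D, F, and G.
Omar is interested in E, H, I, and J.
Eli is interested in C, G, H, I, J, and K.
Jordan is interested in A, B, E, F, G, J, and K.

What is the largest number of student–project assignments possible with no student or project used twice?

9

A valid assignment of size 9: Dana–E, Uma–C, Vic–K, Gabe–B, Finn–I, Casey–A, Omar–H, Eli–G, Jordan–J.
All 9 students are matched, so no larger matching exists.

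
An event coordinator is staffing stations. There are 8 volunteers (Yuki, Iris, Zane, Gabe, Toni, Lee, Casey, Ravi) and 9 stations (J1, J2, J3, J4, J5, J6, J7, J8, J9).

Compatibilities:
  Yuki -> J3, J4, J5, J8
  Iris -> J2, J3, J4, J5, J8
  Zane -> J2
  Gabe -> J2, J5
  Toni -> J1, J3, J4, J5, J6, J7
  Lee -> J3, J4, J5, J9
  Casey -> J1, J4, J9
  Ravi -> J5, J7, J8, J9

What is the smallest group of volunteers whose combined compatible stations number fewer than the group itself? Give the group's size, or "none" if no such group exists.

A matching saturating every volunteer exists, for instance Yuki→J8, Iris→J3, Zane→J2, Gabe→J5, Toni→J6, Lee→J4, Casey→J1, Ravi→J9.
By Hall's marriage theorem, this means |N(S)| ≥ |S| for every subset S, so no violating subset exists.

none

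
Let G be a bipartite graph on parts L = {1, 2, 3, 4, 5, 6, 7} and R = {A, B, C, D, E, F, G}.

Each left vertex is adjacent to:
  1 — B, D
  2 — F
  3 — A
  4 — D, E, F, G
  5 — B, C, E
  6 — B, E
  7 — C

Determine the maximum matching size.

7

A valid assignment of size 7: 1-D, 2-F, 3-A, 4-G, 5-E, 6-B, 7-C.
All 7 left vertices are matched, so no larger matching exists.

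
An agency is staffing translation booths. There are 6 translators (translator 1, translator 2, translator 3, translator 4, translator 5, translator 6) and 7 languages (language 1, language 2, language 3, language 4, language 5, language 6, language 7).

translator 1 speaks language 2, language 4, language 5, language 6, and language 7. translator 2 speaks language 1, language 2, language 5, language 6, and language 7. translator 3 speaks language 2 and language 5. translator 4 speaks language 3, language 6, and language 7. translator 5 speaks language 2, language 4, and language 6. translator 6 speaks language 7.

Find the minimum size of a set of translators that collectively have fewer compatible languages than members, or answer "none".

A matching saturating every translator exists, for instance translator 1→language 6, translator 2→language 2, translator 3→language 5, translator 4→language 3, translator 5→language 4, translator 6→language 7.
By Hall's marriage theorem, this means |N(S)| ≥ |S| for every subset S, so no violating subset exists.

none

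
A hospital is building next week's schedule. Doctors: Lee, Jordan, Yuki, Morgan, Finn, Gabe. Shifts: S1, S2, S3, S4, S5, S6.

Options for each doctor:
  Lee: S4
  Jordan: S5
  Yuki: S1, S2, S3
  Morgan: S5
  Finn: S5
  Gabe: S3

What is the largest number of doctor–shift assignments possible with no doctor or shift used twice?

4

One maximum matching: Lee–S4, Jordan–S5, Yuki–S2, Gabe–S3.
The set {Jordan, Morgan, Finn} has only 1 neighbour ({S5}), so by Hall's theorem at most 4 of the 6 doctors can be matched.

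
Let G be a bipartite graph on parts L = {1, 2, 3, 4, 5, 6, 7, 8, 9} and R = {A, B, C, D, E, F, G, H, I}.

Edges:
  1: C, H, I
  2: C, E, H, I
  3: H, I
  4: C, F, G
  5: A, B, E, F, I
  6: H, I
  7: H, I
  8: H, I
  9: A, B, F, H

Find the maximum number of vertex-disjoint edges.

7

A valid assignment of size 7: 1–C, 2–E, 3–I, 4–F, 5–A, 6–H, 9–B.
The set {3, 6, 7, 8} has only 2 neighbours ({H, I}), so by Hall's theorem at most 7 of the 9 left vertices can be matched.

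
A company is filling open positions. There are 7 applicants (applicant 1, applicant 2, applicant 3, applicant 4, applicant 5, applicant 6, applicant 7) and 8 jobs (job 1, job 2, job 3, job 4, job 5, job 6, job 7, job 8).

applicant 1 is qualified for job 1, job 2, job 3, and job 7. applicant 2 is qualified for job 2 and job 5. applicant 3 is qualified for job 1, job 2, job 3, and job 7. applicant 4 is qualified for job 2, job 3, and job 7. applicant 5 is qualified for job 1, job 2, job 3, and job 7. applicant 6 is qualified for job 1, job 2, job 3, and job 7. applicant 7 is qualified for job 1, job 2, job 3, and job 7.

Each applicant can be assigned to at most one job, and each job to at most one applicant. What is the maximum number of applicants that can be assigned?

A valid assignment of size 5: applicant 1–job 1, applicant 2–job 5, applicant 3–job 7, applicant 4–job 3, applicant 5–job 2.
The set {applicant 1, applicant 3, applicant 4, applicant 5, applicant 6, applicant 7} has only 4 neighbours ({job 1, job 2, job 3, job 7}), so by Hall's theorem at most 5 of the 7 applicants can be matched.

5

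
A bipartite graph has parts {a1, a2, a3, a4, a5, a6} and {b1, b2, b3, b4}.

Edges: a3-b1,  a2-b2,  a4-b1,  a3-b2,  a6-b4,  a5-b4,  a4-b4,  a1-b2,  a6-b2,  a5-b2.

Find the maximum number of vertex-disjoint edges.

A valid assignment of size 3: a1-b2, a3-b1, a4-b4.
The set {a1, a2, a3, a4, a5, a6} has only 3 neighbours ({b1, b2, b4}), so by Hall's theorem at most 3 of the 6 left vertices can be matched.

3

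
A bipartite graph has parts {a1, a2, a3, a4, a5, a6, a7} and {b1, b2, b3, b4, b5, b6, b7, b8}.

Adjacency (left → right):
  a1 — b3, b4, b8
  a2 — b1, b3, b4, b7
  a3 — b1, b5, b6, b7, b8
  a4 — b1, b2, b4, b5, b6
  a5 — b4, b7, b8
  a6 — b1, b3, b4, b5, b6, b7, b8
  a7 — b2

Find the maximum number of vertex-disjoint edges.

7

For example, pair a1-b8, a2-b3, a3-b1, a4-b5, a5-b4, a6-b7, a7-b2.
All 7 left vertices are matched, so no larger matching exists.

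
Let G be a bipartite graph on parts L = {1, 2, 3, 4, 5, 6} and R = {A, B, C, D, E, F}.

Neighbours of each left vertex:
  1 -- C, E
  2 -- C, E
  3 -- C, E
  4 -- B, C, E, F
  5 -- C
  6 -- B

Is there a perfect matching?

The set {1, 2, 3, 5} has only 2 neighbours ({C, E}), so by Hall's theorem at most 4 of the 6 left vertices can be matched.
Hence no matching covers every left vertex.

No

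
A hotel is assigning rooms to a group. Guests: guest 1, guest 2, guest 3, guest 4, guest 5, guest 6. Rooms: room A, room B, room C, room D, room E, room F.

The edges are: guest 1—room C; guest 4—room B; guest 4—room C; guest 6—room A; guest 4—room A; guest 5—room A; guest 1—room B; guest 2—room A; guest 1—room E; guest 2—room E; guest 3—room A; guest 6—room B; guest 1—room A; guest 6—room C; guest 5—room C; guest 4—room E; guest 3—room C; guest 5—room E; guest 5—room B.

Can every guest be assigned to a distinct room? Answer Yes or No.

The set {guest 1, guest 2, guest 3, guest 4, guest 5, guest 6} has only 4 neighbours ({room A, room B, room C, room E}), so by Hall's theorem at most 4 of the 6 guests can be matched.
Hence no matching covers every guest.

No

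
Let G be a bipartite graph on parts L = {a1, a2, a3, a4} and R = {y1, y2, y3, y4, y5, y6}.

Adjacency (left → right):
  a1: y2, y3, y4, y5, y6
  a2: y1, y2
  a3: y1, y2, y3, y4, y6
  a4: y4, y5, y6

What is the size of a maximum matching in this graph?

For example, pair a1-y6, a2-y1, a3-y3, a4-y4.
All 4 left vertices are matched, so no larger matching exists.

4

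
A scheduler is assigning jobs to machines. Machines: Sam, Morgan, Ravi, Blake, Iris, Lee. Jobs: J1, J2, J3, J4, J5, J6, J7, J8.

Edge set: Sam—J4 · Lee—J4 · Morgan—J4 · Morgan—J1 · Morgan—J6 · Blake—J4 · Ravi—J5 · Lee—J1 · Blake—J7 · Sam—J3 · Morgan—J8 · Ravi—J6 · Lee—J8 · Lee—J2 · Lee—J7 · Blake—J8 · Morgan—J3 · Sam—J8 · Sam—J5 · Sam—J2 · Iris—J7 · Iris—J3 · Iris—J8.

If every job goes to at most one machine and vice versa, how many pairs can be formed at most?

6

A valid assignment of size 6: Sam-J3, Morgan-J1, Ravi-J6, Blake-J8, Iris-J7, Lee-J2.
This saturates every machine, so 6 is the maximum.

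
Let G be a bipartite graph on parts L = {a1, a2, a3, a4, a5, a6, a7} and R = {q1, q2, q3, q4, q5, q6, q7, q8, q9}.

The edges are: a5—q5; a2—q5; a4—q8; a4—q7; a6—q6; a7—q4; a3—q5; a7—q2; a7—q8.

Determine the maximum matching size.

For example, pair a2–q5, a4–q7, a6–q6, a7–q8.
The set {a1, a2, a3, a5} has only 1 neighbour ({q5}), so by Hall's theorem at most 4 of the 7 left vertices can be matched.

4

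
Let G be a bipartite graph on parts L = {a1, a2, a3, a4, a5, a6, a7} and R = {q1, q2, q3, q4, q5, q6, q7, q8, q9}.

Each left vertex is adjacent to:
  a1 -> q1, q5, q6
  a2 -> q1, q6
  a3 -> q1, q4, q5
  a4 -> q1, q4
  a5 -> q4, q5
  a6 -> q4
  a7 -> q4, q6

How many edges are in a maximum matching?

For example, pair a1–q6, a2–q1, a3–q5, a4–q4.
The set {a1, a2, a3, a4, a5, a6, a7} has only 4 neighbours ({q1, q4, q5, q6}), so by Hall's theorem at most 4 of the 7 left vertices can be matched.

4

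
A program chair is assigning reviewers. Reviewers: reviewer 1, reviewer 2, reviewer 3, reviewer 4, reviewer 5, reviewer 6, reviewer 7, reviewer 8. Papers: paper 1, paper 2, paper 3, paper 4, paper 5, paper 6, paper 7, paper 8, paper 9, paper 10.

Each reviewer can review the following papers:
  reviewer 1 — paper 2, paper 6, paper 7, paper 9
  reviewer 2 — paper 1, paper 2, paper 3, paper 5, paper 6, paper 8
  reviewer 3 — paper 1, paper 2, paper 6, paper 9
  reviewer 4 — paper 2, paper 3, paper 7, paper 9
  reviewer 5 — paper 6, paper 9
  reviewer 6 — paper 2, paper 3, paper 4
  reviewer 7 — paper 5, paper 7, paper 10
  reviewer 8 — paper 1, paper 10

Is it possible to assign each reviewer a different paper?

A valid assignment of size 8: reviewer 1→paper 7, reviewer 2→paper 5, reviewer 3→paper 6, reviewer 4→paper 2, reviewer 5→paper 9, reviewer 6→paper 4, reviewer 7→paper 10, reviewer 8→paper 1.
Every reviewer is matched, so this matching saturates all of them.

Yes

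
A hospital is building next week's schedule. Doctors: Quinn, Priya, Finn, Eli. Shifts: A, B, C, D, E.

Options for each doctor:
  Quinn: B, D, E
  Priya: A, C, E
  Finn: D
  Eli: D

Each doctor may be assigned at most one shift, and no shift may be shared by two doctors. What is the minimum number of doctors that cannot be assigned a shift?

1

A valid assignment of size 3: Quinn→B, Priya→E, Finn→D.
The set {Finn, Eli} has only 1 neighbour ({D}), so by Hall's theorem at most 3 of the 4 doctors can be matched.
That matches 3 of the 4, leaving 1 unmatched; no matching can do better.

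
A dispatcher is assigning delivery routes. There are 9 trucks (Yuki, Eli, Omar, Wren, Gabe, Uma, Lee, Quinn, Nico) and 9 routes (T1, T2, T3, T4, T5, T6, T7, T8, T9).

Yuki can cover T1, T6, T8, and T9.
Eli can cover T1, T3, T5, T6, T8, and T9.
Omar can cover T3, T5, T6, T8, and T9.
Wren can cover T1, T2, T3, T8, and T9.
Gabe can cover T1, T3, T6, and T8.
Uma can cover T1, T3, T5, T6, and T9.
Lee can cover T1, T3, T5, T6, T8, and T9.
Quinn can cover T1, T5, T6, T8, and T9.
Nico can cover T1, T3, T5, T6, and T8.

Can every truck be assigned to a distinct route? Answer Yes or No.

No

The set {Yuki, Eli, Omar, Gabe, Uma, Lee, Quinn, Nico} has only 6 neighbours ({T1, T3, T5, T6, T8, T9}), so by Hall's theorem at most 7 of the 9 trucks can be matched.
Hence no matching covers every truck.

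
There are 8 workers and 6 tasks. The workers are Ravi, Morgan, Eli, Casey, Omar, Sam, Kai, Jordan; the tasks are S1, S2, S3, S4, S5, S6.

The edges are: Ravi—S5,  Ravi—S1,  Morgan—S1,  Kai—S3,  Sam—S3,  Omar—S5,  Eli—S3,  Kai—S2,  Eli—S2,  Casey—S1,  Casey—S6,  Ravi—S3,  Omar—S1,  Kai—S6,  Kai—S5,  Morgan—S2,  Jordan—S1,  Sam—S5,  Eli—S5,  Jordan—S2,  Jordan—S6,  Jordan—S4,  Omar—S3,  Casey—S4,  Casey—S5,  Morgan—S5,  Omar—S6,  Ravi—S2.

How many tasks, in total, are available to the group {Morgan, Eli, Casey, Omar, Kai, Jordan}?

6

The union of neighbours of {Morgan, Eli, Casey, Omar, Kai, Jordan} is {S1, S2, S3, S4, S5, S6}, which has 6 elements.
Since |N(S)| = 6 ≥ |S| = 6, Hall's condition holds for this subset.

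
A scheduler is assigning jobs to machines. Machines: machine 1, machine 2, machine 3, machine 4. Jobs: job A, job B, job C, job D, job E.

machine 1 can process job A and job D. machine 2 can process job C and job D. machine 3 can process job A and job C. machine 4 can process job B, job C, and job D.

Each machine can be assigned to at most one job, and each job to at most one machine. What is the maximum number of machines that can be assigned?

For example, pair machine 1–job D, machine 2–job C, machine 3–job A, machine 4–job B.
This saturates every machine, so 4 is the maximum.

4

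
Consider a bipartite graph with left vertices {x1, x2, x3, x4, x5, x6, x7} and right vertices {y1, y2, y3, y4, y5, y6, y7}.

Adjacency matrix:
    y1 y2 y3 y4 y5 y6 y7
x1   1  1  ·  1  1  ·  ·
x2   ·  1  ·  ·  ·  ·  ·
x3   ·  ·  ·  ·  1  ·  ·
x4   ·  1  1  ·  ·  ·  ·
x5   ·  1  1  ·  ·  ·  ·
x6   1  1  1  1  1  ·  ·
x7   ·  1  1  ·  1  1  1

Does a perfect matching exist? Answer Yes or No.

No

The set {x2, x4, x5} has only 2 neighbours ({y2, y3}), so by Hall's theorem at most 6 of the 7 left vertices can be matched.
Hence no matching covers every left vertex.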